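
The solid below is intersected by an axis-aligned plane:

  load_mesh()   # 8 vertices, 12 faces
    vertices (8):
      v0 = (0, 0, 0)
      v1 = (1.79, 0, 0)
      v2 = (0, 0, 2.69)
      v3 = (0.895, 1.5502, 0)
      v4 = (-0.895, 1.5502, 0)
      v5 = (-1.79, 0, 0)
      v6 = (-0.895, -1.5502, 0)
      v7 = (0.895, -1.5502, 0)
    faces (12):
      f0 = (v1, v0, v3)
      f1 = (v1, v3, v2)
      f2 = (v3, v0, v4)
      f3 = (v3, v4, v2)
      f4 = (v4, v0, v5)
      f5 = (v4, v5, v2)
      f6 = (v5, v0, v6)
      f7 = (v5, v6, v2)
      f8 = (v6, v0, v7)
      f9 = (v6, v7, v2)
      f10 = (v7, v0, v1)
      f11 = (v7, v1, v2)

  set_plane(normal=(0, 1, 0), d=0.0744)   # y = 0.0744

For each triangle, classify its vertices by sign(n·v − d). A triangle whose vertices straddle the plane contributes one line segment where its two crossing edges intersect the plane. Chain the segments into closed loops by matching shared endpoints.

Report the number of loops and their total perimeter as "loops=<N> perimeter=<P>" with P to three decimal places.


Straddling triangles (6 of 12):
  (v1,v0,v3) [--+] → (0.0429545, 0.0744, 0)–(1.74705, 0.0744, 0)  len=1.7041
  (v1,v3,v2) [-+-] → (1.74705, 0.0744, 0)–(0.0429545, 0.0744, 2.5609)  len=3.0761
  (v3,v0,v4) [+-+] → (0.0429545, 0.0744, 0)–(-0.0429545, 0.0744, 0)  len=0.0859
  (v3,v4,v2) [++-] → (-0.0429545, 0.0744, 2.5609)–(0.0429545, 0.0744, 2.5609)  len=0.0859
  (v4,v0,v5) [+--] → (-0.0429545, 0.0744, 0)–(-1.74705, 0.0744, 0)  len=1.7041
  (v4,v5,v2) [+--] → (-1.74705, 0.0744, 0)–(-0.0429545, 0.0744, 2.5609)  len=3.0761

Chained into 1 loop(s):
  loop 1: 6 segments, perimeter = 9.7321
Total perimeter = 9.732

loops=1 perimeter=9.732


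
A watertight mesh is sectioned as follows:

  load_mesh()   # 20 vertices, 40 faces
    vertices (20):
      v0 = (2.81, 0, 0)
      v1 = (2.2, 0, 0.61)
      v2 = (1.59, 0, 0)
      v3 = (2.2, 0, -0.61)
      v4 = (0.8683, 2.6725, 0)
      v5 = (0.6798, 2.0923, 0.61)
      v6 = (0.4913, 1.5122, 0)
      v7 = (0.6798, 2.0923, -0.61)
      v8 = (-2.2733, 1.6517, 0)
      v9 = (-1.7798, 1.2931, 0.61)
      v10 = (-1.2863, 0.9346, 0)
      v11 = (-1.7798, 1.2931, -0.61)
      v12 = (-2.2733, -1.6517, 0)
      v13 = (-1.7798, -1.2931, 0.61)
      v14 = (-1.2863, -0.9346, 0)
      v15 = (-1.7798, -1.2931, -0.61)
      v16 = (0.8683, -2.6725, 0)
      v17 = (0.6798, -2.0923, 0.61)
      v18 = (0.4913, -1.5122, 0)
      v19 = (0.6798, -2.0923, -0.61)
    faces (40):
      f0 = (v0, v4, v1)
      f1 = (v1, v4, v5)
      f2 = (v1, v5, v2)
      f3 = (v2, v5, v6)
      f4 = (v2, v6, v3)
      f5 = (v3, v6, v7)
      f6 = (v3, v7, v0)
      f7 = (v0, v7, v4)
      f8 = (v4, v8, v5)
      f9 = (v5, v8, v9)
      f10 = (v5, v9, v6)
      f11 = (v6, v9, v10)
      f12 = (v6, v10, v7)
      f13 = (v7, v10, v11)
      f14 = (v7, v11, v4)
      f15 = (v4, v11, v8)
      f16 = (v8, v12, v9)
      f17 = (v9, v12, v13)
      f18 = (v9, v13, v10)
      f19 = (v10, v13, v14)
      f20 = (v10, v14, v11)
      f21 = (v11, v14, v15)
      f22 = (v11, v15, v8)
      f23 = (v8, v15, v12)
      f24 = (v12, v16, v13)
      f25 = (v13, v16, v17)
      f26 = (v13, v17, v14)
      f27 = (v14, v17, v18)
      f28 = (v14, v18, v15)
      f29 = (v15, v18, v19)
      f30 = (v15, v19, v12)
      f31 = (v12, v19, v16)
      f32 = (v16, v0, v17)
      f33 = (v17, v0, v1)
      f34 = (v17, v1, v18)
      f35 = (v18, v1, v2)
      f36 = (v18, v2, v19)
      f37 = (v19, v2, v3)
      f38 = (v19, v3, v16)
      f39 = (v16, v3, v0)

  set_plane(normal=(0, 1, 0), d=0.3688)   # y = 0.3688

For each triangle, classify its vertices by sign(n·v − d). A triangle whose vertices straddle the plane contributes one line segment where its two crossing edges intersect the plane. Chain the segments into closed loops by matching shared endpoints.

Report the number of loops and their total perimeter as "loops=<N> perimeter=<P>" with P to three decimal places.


loops=2 perimeter=6.589

Straddling triangles (16 of 40):
  (v0,v4,v1) [-+-] → (2.54205, 0.3688, 0)–(2.01623, 0.3688, 0.525821)  len=0.7436
  (v1,v4,v5) [-++] → (2.01623, 0.3688, 0.525821)–(1.93204, 0.3688, 0.61)  len=0.1191
  (v1,v5,v2) [-+-] → (1.93204, 0.3688, 0.61)–(1.42956, 0.3688, 0.107522)  len=0.7106
  (v2,v5,v6) [-++] → (1.42956, 0.3688, 0.107522)–(1.32205, 0.3688, 0)  len=0.1521
  (v2,v6,v3) [-+-] → (1.32205, 0.3688, 0)–(1.78328, 0.3688, -0.461231)  len=0.6523
  (v3,v6,v7) [-++] → (1.78328, 0.3688, -0.461231)–(1.93204, 0.3688, -0.61)  len=0.2104
  (v3,v7,v0) [-+-] → (1.93204, 0.3688, -0.61)–(2.43452, 0.3688, -0.107522)  len=0.7106
  (v0,v7,v4) [-++] → (2.43452, 0.3688, -0.107522)–(2.54205, 0.3688, 0)  len=0.1521
  (v8,v12,v9) [+-+] → (-2.2733, 0.3688, 0)–(-1.9347, 0.3688, 0.418536)  len=0.5384
  (v9,v12,v13) [+--] → (-1.9347, 0.3688, 0.418536)–(-1.7798, 0.3688, 0.61)  len=0.2463
  (v9,v13,v10) [+-+] → (-1.7798, 0.3688, 0.61)–(-1.41164, 0.3688, 0.15493)  len=0.5853
  (v10,v13,v14) [+--] → (-1.41164, 0.3688, 0.15493)–(-1.2863, 0.3688, 0)  len=0.1993
  (v10,v14,v11) [+-+] → (-1.2863, 0.3688, 0)–(-1.57504, 0.3688, -0.356904)  len=0.4591
  (v11,v14,v15) [+--] → (-1.57504, 0.3688, -0.356904)–(-1.7798, 0.3688, -0.61)  len=0.3256
  (v11,v15,v8) [+-+] → (-1.7798, 0.3688, -0.61)–(-2.05831, 0.3688, -0.265746)  len=0.4428
  (v8,v15,v12) [+--] → (-2.05831, 0.3688, -0.265746)–(-2.2733, 0.3688, 0)  len=0.3418

Chained into 2 loop(s):
  loop 1: 8 segments, perimeter = 3.4507
  loop 2: 8 segments, perimeter = 3.1385
Total perimeter = 6.589


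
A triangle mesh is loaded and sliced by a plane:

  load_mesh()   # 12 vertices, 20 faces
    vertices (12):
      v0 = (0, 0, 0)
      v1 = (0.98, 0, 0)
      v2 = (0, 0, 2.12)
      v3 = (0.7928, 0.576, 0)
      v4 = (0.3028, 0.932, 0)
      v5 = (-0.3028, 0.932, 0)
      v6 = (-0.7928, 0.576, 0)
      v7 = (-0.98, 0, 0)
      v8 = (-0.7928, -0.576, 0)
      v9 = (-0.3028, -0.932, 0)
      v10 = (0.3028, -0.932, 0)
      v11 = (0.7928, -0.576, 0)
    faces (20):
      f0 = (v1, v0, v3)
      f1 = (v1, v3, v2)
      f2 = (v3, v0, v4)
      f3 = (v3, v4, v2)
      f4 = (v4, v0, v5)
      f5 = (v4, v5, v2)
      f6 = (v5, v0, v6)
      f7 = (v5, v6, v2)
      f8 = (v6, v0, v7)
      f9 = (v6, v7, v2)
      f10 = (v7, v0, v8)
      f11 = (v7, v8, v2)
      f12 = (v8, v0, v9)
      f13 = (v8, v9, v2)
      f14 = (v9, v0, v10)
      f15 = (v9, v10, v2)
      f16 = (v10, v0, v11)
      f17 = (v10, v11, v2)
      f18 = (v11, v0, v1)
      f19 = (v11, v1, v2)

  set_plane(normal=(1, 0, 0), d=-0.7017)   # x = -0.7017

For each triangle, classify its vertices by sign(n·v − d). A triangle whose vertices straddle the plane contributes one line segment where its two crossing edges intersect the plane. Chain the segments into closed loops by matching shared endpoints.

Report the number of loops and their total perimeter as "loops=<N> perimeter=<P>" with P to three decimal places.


loops=1 perimeter=3.085

Straddling triangles (8 of 20):
  (v5,v0,v6) [++-] → (-0.7017, 0.509812, 0)–(-0.7017, 0.642187, 0)  len=0.1324
  (v5,v6,v2) [+-+] → (-0.7017, 0.642187, 0)–(-0.7017, 0.509812, 0.243607)  len=0.2773
  (v6,v0,v7) [-+-] → (-0.7017, 0.509812, 0)–(-0.7017, 0, 0)  len=0.5098
  (v6,v7,v2) [--+] → (-0.7017, 0, 0.602037)–(-0.7017, 0.509812, 0.243607)  len=0.6232
  (v7,v0,v8) [-+-] → (-0.7017, 0, 0)–(-0.7017, -0.509812, 0)  len=0.5098
  (v7,v8,v2) [--+] → (-0.7017, -0.509812, 0.243607)–(-0.7017, 0, 0.602037)  len=0.6232
  (v8,v0,v9) [-++] → (-0.7017, -0.509812, 0)–(-0.7017, -0.642187, 0)  len=0.1324
  (v8,v9,v2) [-++] → (-0.7017, -0.642187, 0)–(-0.7017, -0.509812, 0.243607)  len=0.2773

Chained into 1 loop(s):
  loop 1: 8 segments, perimeter = 3.0853
Total perimeter = 3.085


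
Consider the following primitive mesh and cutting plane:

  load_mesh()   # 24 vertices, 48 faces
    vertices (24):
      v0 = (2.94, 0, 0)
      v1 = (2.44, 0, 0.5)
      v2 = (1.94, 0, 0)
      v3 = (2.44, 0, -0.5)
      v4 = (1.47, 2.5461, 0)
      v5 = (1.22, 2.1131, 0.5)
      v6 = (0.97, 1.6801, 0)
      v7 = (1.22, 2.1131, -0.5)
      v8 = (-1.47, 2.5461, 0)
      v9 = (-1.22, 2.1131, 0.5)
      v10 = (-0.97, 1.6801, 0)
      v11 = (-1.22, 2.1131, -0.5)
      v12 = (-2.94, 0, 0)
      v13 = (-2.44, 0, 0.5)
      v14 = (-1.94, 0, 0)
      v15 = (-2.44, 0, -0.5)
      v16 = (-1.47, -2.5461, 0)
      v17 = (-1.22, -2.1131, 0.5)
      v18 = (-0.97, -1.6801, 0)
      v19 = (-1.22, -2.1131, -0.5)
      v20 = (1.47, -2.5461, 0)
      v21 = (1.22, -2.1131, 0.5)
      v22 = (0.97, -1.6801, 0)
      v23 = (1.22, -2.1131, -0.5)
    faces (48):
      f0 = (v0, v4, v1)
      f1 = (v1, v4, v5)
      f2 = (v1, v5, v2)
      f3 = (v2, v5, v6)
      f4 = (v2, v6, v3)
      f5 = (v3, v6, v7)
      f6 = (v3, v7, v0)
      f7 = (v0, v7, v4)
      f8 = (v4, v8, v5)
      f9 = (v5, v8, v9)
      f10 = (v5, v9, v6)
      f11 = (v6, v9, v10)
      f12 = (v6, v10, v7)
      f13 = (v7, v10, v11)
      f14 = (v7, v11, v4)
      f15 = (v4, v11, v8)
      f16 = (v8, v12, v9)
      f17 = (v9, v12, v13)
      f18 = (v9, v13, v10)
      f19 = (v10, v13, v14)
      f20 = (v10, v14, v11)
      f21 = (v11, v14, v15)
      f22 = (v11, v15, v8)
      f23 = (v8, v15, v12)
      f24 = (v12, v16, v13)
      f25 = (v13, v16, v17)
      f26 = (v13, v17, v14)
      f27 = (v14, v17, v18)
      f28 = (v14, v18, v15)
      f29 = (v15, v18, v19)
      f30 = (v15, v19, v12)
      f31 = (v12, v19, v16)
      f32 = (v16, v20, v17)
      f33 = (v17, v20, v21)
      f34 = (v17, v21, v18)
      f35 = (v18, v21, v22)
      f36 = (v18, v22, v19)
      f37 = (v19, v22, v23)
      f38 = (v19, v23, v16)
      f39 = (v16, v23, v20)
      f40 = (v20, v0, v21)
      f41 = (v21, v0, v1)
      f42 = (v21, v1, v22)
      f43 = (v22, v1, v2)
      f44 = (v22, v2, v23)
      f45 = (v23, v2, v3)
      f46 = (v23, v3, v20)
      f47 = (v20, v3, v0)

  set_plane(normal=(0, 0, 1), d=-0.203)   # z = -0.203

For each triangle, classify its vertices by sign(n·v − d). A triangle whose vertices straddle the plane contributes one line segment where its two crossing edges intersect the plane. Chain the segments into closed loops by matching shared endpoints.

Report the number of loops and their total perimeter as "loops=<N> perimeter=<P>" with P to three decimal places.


Straddling triangles (24 of 48):
  (v2,v6,v3) [++-] → (1.56682, 0.997979, -0.203)–(2.143, 0, -0.203)  len=1.1524
  (v3,v6,v7) [-+-] → (1.56682, 0.997979, -0.203)–(1.0715, 1.8559, -0.203)  len=0.9906
  (v3,v7,v0) [--+] → (2.24168, 0.857919, -0.203)–(2.737, 0, -0.203)  len=0.9906
  (v0,v7,v4) [+-+] → (2.24168, 0.857919, -0.203)–(1.3685, 2.3703, -0.203)  len=1.7464
  (v6,v10,v7) [++-] → (-0.08086, 1.8559, -0.203)–(1.0715, 1.8559, -0.203)  len=1.1524
  (v7,v10,v11) [-+-] → (-0.08086, 1.8559, -0.203)–(-1.0715, 1.8559, -0.203)  len=0.9906
  (v7,v11,v4) [--+] → (0.37786, 2.3703, -0.203)–(1.3685, 2.3703, -0.203)  len=0.9906
  (v4,v11,v8) [+-+] → (0.37786, 2.3703, -0.203)–(-1.3685, 2.3703, -0.203)  len=1.7464
  (v10,v14,v11) [++-] → (-1.64768, 0.857919, -0.203)–(-1.0715, 1.8559, -0.203)  len=1.1524
  (v11,v14,v15) [-+-] → (-1.64768, 0.857919, -0.203)–(-2.143, 0, -0.203)  len=0.9906
  (v11,v15,v8) [--+] → (-1.86382, 1.51238, -0.203)–(-1.3685, 2.3703, -0.203)  len=0.9906
  (v8,v15,v12) [+-+] → (-1.86382, 1.51238, -0.203)–(-2.737, 0, -0.203)  len=1.7464
  (v14,v18,v15) [++-] → (-1.56682, -0.997979, -0.203)–(-2.143, 0, -0.203)  len=1.1524
  (v15,v18,v19) [-+-] → (-1.56682, -0.997979, -0.203)–(-1.0715, -1.8559, -0.203)  len=0.9906
  (v15,v19,v12) [--+] → (-2.24168, -0.857919, -0.203)–(-2.737, 0, -0.203)  len=0.9906
  (v12,v19,v16) [+-+] → (-2.24168, -0.857919, -0.203)–(-1.3685, -2.3703, -0.203)  len=1.7464
  (v18,v22,v19) [++-] → (0.08086, -1.8559, -0.203)–(-1.0715, -1.8559, -0.203)  len=1.1524
  (v19,v22,v23) [-+-] → (0.08086, -1.8559, -0.203)–(1.0715, -1.8559, -0.203)  len=0.9906
  (v19,v23,v16) [--+] → (-0.37786, -2.3703, -0.203)–(-1.3685, -2.3703, -0.203)  len=0.9906
  (v16,v23,v20) [+-+] → (-0.37786, -2.3703, -0.203)–(1.3685, -2.3703, -0.203)  len=1.7464
  (v22,v2,v23) [++-] → (1.64768, -0.857919, -0.203)–(1.0715, -1.8559, -0.203)  len=1.1524
  (v23,v2,v3) [-+-] → (1.64768, -0.857919, -0.203)–(2.143, 0, -0.203)  len=0.9906
  (v23,v3,v20) [--+] → (1.86382, -1.51238, -0.203)–(1.3685, -2.3703, -0.203)  len=0.9906
  (v20,v3,v0) [+-+] → (1.86382, -1.51238, -0.203)–(2.737, 0, -0.203)  len=1.7464

Chained into 2 loop(s):
  loop 1: 12 segments, perimeter = 12.8580
  loop 2: 12 segments, perimeter = 16.4220
Total perimeter = 29.280

loops=2 perimeter=29.280


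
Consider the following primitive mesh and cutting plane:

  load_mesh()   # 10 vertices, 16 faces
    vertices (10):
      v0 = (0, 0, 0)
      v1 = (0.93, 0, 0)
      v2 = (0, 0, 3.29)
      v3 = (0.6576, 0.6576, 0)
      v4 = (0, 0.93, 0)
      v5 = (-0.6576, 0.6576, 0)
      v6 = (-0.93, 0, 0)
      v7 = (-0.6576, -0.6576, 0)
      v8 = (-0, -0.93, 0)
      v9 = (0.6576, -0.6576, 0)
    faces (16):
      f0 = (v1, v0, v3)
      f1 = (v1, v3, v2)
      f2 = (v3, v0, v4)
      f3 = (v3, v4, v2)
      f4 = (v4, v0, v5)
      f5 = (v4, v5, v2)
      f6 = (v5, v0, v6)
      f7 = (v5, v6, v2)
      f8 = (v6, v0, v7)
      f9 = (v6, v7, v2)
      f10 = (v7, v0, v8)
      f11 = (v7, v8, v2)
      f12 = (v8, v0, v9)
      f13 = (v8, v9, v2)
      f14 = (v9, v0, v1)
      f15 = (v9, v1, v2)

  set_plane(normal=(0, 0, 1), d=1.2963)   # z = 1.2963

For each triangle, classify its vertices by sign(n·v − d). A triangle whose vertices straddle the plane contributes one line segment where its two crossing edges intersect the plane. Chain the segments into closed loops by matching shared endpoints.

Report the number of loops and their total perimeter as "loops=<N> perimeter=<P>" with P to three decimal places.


Straddling triangles (8 of 16):
  (v1,v3,v2) [--+] → (0.398498, 0.398498, 1.2963)–(0.563569, 0, 1.2963)  len=0.4313
  (v3,v4,v2) [--+] → (0, 0.563569, 1.2963)–(0.398498, 0.398498, 1.2963)  len=0.4313
  (v4,v5,v2) [--+] → (-0.398498, 0.398498, 1.2963)–(0, 0.563569, 1.2963)  len=0.4313
  (v5,v6,v2) [--+] → (-0.563569, 0, 1.2963)–(-0.398498, 0.398498, 1.2963)  len=0.4313
  (v6,v7,v2) [--+] → (-0.398498, -0.398498, 1.2963)–(-0.563569, 0, 1.2963)  len=0.4313
  (v7,v8,v2) [--+] → (0, -0.563569, 1.2963)–(-0.398498, -0.398498, 1.2963)  len=0.4313
  (v8,v9,v2) [--+] → (0.398498, -0.398498, 1.2963)–(0, -0.563569, 1.2963)  len=0.4313
  (v9,v1,v2) [--+] → (0.563569, 0, 1.2963)–(0.398498, -0.398498, 1.2963)  len=0.4313

Chained into 1 loop(s):
  loop 1: 8 segments, perimeter = 3.4507
Total perimeter = 3.451

loops=1 perimeter=3.451


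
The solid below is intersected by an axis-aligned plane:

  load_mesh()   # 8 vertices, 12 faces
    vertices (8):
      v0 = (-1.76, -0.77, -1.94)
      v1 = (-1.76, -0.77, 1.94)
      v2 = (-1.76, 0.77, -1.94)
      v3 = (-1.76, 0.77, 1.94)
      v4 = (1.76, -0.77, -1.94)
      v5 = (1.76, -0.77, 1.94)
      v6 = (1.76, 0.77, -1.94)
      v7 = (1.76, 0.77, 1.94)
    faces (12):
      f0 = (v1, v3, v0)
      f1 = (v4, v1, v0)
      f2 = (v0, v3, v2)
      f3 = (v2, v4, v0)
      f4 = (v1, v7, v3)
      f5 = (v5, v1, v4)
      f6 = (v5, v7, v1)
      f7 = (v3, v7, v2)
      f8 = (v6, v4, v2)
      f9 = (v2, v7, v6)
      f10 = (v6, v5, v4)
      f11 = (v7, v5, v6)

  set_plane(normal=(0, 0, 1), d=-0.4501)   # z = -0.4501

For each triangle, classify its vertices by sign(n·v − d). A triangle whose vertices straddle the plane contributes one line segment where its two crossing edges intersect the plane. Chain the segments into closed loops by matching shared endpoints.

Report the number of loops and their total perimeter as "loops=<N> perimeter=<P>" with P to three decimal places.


loops=1 perimeter=10.120

Straddling triangles (8 of 12):
  (v1,v3,v0) [++-] → (-1.76, -0.178648, -0.4501)–(-1.76, -0.77, -0.4501)  len=0.5914
  (v4,v1,v0) [-+-] → (0.408338, -0.77, -0.4501)–(-1.76, -0.77, -0.4501)  len=2.1683
  (v0,v3,v2) [-+-] → (-1.76, -0.178648, -0.4501)–(-1.76, 0.77, -0.4501)  len=0.9486
  (v5,v1,v4) [++-] → (0.408338, -0.77, -0.4501)–(1.76, -0.77, -0.4501)  len=1.3517
  (v3,v7,v2) [++-] → (-0.408338, 0.77, -0.4501)–(-1.76, 0.77, -0.4501)  len=1.3517
  (v2,v7,v6) [-+-] → (-0.408338, 0.77, -0.4501)–(1.76, 0.77, -0.4501)  len=2.1683
  (v6,v5,v4) [-+-] → (1.76, 0.178648, -0.4501)–(1.76, -0.77, -0.4501)  len=0.9486
  (v7,v5,v6) [++-] → (1.76, 0.178648, -0.4501)–(1.76, 0.77, -0.4501)  len=0.5914

Chained into 1 loop(s):
  loop 1: 8 segments, perimeter = 10.1200
Total perimeter = 10.120


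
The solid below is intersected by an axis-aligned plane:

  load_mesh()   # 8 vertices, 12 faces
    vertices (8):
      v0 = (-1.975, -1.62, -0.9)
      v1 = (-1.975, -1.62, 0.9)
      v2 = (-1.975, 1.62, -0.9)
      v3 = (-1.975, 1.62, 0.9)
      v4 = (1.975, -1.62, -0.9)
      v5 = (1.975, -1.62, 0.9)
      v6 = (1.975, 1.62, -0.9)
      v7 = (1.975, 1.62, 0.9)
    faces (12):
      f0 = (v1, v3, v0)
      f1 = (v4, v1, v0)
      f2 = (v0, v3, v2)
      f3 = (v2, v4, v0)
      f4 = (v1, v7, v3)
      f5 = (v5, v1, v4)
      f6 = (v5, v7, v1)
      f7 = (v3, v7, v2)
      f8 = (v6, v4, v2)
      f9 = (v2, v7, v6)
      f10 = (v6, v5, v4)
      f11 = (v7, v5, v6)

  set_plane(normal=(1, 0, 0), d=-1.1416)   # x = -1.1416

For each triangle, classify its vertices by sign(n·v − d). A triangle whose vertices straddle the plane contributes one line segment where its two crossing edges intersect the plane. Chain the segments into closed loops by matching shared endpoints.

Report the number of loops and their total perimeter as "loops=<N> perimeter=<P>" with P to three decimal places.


loops=1 perimeter=10.080

Straddling triangles (8 of 12):
  (v4,v1,v0) [+--] → (-1.1416, -1.62, 0.520223)–(-1.1416, -1.62, -0.9)  len=1.4202
  (v2,v4,v0) [-+-] → (-1.1416, 0.936401, -0.9)–(-1.1416, -1.62, -0.9)  len=2.5564
  (v1,v7,v3) [-+-] → (-1.1416, -0.936401, 0.9)–(-1.1416, 1.62, 0.9)  len=2.5564
  (v5,v1,v4) [+-+] → (-1.1416, -1.62, 0.9)–(-1.1416, -1.62, 0.520223)  len=0.3798
  (v5,v7,v1) [++-] → (-1.1416, -0.936401, 0.9)–(-1.1416, -1.62, 0.9)  len=0.6836
  (v3,v7,v2) [-+-] → (-1.1416, 1.62, 0.9)–(-1.1416, 1.62, -0.520223)  len=1.4202
  (v6,v4,v2) [++-] → (-1.1416, 0.936401, -0.9)–(-1.1416, 1.62, -0.9)  len=0.6836
  (v2,v7,v6) [-++] → (-1.1416, 1.62, -0.520223)–(-1.1416, 1.62, -0.9)  len=0.3798

Chained into 1 loop(s):
  loop 1: 8 segments, perimeter = 10.0800
Total perimeter = 10.080


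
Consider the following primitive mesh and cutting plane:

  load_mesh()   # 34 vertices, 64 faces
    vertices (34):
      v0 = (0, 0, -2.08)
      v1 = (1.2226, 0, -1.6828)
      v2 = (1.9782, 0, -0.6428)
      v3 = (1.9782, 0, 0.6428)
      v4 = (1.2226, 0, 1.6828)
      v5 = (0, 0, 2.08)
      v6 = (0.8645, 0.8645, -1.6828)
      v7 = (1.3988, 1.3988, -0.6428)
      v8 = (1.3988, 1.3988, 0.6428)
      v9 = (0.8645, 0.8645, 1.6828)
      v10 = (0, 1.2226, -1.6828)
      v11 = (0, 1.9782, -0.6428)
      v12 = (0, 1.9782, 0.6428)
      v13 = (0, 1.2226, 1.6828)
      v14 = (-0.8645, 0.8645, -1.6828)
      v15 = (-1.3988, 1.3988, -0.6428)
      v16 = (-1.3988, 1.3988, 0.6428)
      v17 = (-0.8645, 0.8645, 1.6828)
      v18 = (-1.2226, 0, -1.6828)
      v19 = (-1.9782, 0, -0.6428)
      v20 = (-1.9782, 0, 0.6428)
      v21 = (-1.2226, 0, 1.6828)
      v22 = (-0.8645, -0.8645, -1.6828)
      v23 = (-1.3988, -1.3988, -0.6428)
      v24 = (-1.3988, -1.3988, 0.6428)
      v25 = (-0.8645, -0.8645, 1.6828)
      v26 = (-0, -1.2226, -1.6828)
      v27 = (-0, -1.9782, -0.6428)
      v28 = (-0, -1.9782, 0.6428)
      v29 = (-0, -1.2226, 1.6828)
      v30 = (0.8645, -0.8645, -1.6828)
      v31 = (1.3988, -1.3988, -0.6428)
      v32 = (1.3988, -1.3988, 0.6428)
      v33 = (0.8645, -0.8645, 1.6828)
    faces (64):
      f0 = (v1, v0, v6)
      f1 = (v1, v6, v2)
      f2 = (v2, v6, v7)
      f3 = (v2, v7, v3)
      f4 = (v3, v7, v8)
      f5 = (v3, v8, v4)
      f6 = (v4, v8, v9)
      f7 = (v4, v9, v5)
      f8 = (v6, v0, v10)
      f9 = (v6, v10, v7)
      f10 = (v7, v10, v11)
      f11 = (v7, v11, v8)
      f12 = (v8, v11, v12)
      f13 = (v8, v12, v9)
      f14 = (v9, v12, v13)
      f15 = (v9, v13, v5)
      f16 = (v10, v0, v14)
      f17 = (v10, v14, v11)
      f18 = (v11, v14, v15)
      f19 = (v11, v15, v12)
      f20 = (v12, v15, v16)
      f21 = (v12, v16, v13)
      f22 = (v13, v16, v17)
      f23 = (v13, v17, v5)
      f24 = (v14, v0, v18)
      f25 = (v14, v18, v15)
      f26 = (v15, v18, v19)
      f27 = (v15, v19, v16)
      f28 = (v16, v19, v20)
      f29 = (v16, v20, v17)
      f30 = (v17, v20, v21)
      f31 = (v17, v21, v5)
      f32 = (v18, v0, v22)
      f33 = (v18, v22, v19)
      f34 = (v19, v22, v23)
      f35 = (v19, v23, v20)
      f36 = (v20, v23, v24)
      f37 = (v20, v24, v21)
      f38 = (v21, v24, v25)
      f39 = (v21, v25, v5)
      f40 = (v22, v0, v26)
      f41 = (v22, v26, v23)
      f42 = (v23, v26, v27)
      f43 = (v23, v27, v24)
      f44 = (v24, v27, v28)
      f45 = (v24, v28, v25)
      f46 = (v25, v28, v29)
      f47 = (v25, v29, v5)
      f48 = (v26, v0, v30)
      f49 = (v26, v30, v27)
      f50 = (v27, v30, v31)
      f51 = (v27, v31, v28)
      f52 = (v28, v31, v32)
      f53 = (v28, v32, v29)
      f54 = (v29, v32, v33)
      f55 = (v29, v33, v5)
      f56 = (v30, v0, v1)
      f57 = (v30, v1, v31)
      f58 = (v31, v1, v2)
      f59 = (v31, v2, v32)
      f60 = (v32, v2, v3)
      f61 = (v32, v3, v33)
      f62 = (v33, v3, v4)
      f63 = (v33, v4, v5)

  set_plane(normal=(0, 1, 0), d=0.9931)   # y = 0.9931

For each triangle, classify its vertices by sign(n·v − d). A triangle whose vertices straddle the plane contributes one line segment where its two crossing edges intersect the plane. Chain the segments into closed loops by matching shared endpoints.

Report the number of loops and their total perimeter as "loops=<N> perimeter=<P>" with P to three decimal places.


Straddling triangles (20 of 64):
  (v2,v6,v7) [--+] → (0.9931, 0.9931, -1.43248)–(1.56685, 0.9931, -0.6428)  len=0.9761
  (v2,v7,v3) [-+-] → (1.56685, 0.9931, -0.6428)–(1.56685, 0.9931, -0.269932)  len=0.3729
  (v3,v7,v8) [-++] → (1.56685, 0.9931, -0.269932)–(1.56685, 0.9931, 0.6428)  len=0.9127
  (v3,v8,v4) [-+-] → (1.56685, 0.9931, 0.6428)–(1.3477, 0.9931, 0.944436)  len=0.3728
  (v4,v8,v9) [-+-] → (1.3477, 0.9931, 0.944436)–(0.9931, 0.9931, 1.43248)  len=0.6033
  (v6,v0,v10) [--+] → (0, 0.9931, -1.75736)–(0.554043, 0.9931, -1.6828)  len=0.5590
  (v6,v10,v7) [-++] → (0.554043, 0.9931, -1.6828)–(0.9931, 0.9931, -1.43248)  len=0.5054
  (v8,v12,v9) [++-] → (0.764675, 0.9931, 1.56271)–(0.9931, 0.9931, 1.43248)  len=0.2629
  (v9,v12,v13) [-++] → (0.764675, 0.9931, 1.56271)–(0.554043, 0.9931, 1.6828)  len=0.2425
  (v9,v13,v5) [-+-] → (0.554043, 0.9931, 1.6828)–(0, 0.9931, 1.75736)  len=0.5590
  (v10,v0,v14) [+--] → (0, 0.9931, -1.75736)–(-0.554043, 0.9931, -1.6828)  len=0.5590
  (v10,v14,v11) [+-+] → (-0.554043, 0.9931, -1.6828)–(-0.764675, 0.9931, -1.56271)  len=0.2425
  (v11,v14,v15) [+-+] → (-0.764675, 0.9931, -1.56271)–(-0.9931, 0.9931, -1.43248)  len=0.2629
  (v13,v16,v17) [++-] → (-0.9931, 0.9931, 1.43248)–(-0.554043, 0.9931, 1.6828)  len=0.5054
  (v13,v17,v5) [+--] → (-0.554043, 0.9931, 1.6828)–(0, 0.9931, 1.75736)  len=0.5590
  (v14,v18,v15) [--+] → (-1.3477, 0.9931, -0.944436)–(-0.9931, 0.9931, -1.43248)  len=0.6033
  (v15,v18,v19) [+--] → (-1.3477, 0.9931, -0.944436)–(-1.56685, 0.9931, -0.6428)  len=0.3728
  (v15,v19,v16) [+-+] → (-1.56685, 0.9931, -0.6428)–(-1.56685, 0.9931, 0.269932)  len=0.9127
  (v16,v19,v20) [+--] → (-1.56685, 0.9931, 0.269932)–(-1.56685, 0.9931, 0.6428)  len=0.3729
  (v16,v20,v17) [+--] → (-1.56685, 0.9931, 0.6428)–(-0.9931, 0.9931, 1.43248)  len=0.9761

Chained into 1 loop(s):
  loop 1: 20 segments, perimeter = 10.7334
Total perimeter = 10.733

loops=1 perimeter=10.733


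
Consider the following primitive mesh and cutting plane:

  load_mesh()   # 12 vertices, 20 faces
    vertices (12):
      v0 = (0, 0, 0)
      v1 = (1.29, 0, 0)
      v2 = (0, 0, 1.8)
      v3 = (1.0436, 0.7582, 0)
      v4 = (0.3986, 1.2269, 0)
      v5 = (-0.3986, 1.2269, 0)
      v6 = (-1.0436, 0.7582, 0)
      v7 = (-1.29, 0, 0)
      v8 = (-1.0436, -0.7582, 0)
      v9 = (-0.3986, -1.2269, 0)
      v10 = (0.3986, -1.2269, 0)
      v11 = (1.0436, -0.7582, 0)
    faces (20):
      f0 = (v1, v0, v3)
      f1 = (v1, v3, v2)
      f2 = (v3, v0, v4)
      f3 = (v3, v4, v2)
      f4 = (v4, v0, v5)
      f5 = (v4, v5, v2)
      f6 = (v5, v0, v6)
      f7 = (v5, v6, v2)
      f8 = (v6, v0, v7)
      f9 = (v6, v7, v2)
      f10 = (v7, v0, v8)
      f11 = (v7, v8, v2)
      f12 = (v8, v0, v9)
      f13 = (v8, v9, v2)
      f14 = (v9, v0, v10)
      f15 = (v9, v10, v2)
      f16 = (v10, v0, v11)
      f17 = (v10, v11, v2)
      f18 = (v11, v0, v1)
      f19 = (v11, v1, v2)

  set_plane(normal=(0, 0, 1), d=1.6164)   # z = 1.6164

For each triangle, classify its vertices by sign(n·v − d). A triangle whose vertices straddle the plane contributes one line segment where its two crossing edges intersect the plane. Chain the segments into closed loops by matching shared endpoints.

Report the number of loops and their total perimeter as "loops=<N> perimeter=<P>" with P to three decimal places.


loops=1 perimeter=0.813

Straddling triangles (10 of 20):
  (v1,v3,v2) [--+] → (0.106447, 0.0773364, 1.6164)–(0.13158, 0, 1.6164)  len=0.0813
  (v3,v4,v2) [--+] → (0.0406572, 0.125144, 1.6164)–(0.106447, 0.0773364, 1.6164)  len=0.0813
  (v4,v5,v2) [--+] → (-0.0406572, 0.125144, 1.6164)–(0.0406572, 0.125144, 1.6164)  len=0.0813
  (v5,v6,v2) [--+] → (-0.106447, 0.0773364, 1.6164)–(-0.0406572, 0.125144, 1.6164)  len=0.0813
  (v6,v7,v2) [--+] → (-0.13158, 0, 1.6164)–(-0.106447, 0.0773364, 1.6164)  len=0.0813
  (v7,v8,v2) [--+] → (-0.106447, -0.0773364, 1.6164)–(-0.13158, 0, 1.6164)  len=0.0813
  (v8,v9,v2) [--+] → (-0.0406572, -0.125144, 1.6164)–(-0.106447, -0.0773364, 1.6164)  len=0.0813
  (v9,v10,v2) [--+] → (0.0406572, -0.125144, 1.6164)–(-0.0406572, -0.125144, 1.6164)  len=0.0813
  (v10,v11,v2) [--+] → (0.106447, -0.0773364, 1.6164)–(0.0406572, -0.125144, 1.6164)  len=0.0813
  (v11,v1,v2) [--+] → (0.13158, 0, 1.6164)–(0.106447, -0.0773364, 1.6164)  len=0.0813

Chained into 1 loop(s):
  loop 1: 10 segments, perimeter = 0.8132
Total perimeter = 0.813


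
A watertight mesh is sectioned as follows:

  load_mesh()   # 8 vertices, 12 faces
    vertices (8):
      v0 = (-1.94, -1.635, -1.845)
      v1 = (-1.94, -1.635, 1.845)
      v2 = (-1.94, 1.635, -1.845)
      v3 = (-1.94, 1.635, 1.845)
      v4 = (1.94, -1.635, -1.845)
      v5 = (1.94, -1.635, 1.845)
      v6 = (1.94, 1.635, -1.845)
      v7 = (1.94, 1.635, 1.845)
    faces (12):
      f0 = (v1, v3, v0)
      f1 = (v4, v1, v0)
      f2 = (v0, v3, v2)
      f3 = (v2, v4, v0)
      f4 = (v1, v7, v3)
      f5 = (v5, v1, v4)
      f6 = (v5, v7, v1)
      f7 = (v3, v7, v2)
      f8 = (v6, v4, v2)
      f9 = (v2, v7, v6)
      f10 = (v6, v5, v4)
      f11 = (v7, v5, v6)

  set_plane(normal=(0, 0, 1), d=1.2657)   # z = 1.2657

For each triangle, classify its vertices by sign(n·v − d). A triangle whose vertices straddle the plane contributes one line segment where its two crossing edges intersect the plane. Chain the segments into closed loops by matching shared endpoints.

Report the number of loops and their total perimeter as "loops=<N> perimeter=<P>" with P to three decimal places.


Straddling triangles (8 of 12):
  (v1,v3,v0) [++-] → (-1.94, 1.12164, 1.2657)–(-1.94, -1.635, 1.2657)  len=2.7566
  (v4,v1,v0) [-+-] → (-1.33087, -1.635, 1.2657)–(-1.94, -1.635, 1.2657)  len=0.6091
  (v0,v3,v2) [-+-] → (-1.94, 1.12164, 1.2657)–(-1.94, 1.635, 1.2657)  len=0.5134
  (v5,v1,v4) [++-] → (-1.33087, -1.635, 1.2657)–(1.94, -1.635, 1.2657)  len=3.2709
  (v3,v7,v2) [++-] → (1.33087, 1.635, 1.2657)–(-1.94, 1.635, 1.2657)  len=3.2709
  (v2,v7,v6) [-+-] → (1.33087, 1.635, 1.2657)–(1.94, 1.635, 1.2657)  len=0.6091
  (v6,v5,v4) [-+-] → (1.94, -1.12164, 1.2657)–(1.94, -1.635, 1.2657)  len=0.5134
  (v7,v5,v6) [++-] → (1.94, -1.12164, 1.2657)–(1.94, 1.635, 1.2657)  len=2.7566

Chained into 1 loop(s):
  loop 1: 8 segments, perimeter = 14.3000
Total perimeter = 14.300

loops=1 perimeter=14.300


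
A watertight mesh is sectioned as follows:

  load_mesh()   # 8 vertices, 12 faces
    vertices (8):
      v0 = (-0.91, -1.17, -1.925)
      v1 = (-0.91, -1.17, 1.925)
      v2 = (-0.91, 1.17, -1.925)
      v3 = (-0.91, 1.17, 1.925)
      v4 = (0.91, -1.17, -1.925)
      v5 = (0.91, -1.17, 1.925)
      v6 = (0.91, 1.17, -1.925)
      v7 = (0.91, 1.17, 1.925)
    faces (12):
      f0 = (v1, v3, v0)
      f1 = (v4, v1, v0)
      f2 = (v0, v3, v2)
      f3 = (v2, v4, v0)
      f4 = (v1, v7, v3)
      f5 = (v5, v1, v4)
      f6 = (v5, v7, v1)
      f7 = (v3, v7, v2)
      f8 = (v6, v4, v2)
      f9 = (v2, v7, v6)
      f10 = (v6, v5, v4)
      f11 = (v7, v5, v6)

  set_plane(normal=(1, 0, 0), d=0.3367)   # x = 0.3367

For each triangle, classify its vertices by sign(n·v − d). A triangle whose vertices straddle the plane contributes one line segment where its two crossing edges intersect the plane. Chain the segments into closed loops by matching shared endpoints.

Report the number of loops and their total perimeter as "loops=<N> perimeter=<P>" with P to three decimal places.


loops=1 perimeter=12.380

Straddling triangles (8 of 12):
  (v4,v1,v0) [+--] → (0.3367, -1.17, -0.71225)–(0.3367, -1.17, -1.925)  len=1.2127
  (v2,v4,v0) [-+-] → (0.3367, -0.4329, -1.925)–(0.3367, -1.17, -1.925)  len=0.7371
  (v1,v7,v3) [-+-] → (0.3367, 0.4329, 1.925)–(0.3367, 1.17, 1.925)  len=0.7371
  (v5,v1,v4) [+-+] → (0.3367, -1.17, 1.925)–(0.3367, -1.17, -0.71225)  len=2.6372
  (v5,v7,v1) [++-] → (0.3367, 0.4329, 1.925)–(0.3367, -1.17, 1.925)  len=1.6029
  (v3,v7,v2) [-+-] → (0.3367, 1.17, 1.925)–(0.3367, 1.17, 0.71225)  len=1.2127
  (v6,v4,v2) [++-] → (0.3367, -0.4329, -1.925)–(0.3367, 1.17, -1.925)  len=1.6029
  (v2,v7,v6) [-++] → (0.3367, 1.17, 0.71225)–(0.3367, 1.17, -1.925)  len=2.6372

Chained into 1 loop(s):
  loop 1: 8 segments, perimeter = 12.3800
Total perimeter = 12.380


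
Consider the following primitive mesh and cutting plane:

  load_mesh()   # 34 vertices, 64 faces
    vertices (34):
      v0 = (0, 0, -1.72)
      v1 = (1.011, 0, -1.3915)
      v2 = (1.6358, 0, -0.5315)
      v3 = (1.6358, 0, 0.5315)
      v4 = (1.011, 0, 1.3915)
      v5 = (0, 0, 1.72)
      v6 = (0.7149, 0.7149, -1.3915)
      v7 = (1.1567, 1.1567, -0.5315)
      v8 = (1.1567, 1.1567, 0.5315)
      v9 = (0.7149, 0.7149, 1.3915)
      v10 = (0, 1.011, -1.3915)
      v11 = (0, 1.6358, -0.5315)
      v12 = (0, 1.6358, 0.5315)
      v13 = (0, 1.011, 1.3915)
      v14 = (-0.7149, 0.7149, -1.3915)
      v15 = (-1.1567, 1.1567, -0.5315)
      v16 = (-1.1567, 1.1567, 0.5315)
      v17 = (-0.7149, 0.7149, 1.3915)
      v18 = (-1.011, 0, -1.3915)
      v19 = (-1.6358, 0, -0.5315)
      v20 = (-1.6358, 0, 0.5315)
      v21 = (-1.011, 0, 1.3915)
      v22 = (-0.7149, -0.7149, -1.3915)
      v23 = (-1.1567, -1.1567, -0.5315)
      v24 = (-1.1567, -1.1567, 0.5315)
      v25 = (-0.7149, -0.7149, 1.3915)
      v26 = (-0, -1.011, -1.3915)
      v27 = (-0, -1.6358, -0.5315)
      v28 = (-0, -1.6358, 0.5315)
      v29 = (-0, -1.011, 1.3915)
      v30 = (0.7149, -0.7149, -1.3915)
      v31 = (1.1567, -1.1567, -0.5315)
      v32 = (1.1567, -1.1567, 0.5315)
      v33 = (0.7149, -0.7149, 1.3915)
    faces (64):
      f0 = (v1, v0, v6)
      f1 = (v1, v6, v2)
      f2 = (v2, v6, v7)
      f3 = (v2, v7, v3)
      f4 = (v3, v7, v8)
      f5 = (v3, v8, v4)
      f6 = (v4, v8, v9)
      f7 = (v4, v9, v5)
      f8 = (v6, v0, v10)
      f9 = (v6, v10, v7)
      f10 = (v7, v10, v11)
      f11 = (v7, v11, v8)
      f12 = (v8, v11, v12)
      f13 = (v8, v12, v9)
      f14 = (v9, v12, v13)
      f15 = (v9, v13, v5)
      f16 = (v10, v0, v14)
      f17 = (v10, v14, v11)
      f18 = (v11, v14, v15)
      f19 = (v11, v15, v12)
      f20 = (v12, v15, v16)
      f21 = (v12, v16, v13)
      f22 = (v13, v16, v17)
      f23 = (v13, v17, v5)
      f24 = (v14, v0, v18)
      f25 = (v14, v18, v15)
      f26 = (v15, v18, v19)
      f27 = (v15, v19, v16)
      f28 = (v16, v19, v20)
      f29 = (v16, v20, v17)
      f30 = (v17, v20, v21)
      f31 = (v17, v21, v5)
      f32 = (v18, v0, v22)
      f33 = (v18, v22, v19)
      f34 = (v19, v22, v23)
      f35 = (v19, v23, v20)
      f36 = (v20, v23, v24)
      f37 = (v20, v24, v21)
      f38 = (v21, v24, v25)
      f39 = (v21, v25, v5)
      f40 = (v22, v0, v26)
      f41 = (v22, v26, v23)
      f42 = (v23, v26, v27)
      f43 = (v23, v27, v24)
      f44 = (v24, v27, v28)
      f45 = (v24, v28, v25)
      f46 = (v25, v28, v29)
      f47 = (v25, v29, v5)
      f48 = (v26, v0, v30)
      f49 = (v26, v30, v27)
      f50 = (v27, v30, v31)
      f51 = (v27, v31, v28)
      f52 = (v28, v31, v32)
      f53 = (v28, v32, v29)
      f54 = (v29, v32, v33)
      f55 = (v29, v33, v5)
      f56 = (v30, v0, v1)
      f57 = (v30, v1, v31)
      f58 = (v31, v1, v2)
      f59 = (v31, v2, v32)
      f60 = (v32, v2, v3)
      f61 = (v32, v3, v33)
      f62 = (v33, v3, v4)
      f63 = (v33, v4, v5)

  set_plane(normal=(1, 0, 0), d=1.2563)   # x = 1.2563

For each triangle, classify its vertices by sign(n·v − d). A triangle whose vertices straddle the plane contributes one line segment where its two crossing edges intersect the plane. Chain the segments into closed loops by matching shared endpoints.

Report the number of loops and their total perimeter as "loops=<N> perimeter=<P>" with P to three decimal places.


Straddling triangles (10 of 64):
  (v1,v6,v2) [--+] → (1.2563, 0.294608, -0.885903)–(1.2563, 0, -1.05386)  len=0.3391
  (v2,v6,v7) [+--] → (1.2563, 0.294608, -0.885903)–(1.2563, 0.916234, -0.5315)  len=0.7156
  (v2,v7,v3) [+-+] → (1.2563, 0.916234, -0.5315)–(1.2563, 0.916234, -0.310513)  len=0.2210
  (v3,v7,v8) [+--] → (1.2563, 0.916234, -0.310513)–(1.2563, 0.916234, 0.5315)  len=0.8420
  (v3,v8,v4) [+--] → (1.2563, 0.916234, 0.5315)–(1.2563, 0, 1.05386)  len=1.0547
  (v31,v1,v2) [--+] → (1.2563, 0, -1.05386)–(1.2563, -0.916234, -0.5315)  len=1.0547
  (v31,v2,v32) [-+-] → (1.2563, -0.916234, -0.5315)–(1.2563, -0.916234, 0.310513)  len=0.8420
  (v32,v2,v3) [-++] → (1.2563, -0.916234, 0.310513)–(1.2563, -0.916234, 0.5315)  len=0.2210
  (v32,v3,v33) [-+-] → (1.2563, -0.916234, 0.5315)–(1.2563, -0.294608, 0.885903)  len=0.7156
  (v33,v3,v4) [-+-] → (1.2563, -0.294608, 0.885903)–(1.2563, 0, 1.05386)  len=0.3391

Chained into 1 loop(s):
  loop 1: 10 segments, perimeter = 6.3447
Total perimeter = 6.345

loops=1 perimeter=6.345


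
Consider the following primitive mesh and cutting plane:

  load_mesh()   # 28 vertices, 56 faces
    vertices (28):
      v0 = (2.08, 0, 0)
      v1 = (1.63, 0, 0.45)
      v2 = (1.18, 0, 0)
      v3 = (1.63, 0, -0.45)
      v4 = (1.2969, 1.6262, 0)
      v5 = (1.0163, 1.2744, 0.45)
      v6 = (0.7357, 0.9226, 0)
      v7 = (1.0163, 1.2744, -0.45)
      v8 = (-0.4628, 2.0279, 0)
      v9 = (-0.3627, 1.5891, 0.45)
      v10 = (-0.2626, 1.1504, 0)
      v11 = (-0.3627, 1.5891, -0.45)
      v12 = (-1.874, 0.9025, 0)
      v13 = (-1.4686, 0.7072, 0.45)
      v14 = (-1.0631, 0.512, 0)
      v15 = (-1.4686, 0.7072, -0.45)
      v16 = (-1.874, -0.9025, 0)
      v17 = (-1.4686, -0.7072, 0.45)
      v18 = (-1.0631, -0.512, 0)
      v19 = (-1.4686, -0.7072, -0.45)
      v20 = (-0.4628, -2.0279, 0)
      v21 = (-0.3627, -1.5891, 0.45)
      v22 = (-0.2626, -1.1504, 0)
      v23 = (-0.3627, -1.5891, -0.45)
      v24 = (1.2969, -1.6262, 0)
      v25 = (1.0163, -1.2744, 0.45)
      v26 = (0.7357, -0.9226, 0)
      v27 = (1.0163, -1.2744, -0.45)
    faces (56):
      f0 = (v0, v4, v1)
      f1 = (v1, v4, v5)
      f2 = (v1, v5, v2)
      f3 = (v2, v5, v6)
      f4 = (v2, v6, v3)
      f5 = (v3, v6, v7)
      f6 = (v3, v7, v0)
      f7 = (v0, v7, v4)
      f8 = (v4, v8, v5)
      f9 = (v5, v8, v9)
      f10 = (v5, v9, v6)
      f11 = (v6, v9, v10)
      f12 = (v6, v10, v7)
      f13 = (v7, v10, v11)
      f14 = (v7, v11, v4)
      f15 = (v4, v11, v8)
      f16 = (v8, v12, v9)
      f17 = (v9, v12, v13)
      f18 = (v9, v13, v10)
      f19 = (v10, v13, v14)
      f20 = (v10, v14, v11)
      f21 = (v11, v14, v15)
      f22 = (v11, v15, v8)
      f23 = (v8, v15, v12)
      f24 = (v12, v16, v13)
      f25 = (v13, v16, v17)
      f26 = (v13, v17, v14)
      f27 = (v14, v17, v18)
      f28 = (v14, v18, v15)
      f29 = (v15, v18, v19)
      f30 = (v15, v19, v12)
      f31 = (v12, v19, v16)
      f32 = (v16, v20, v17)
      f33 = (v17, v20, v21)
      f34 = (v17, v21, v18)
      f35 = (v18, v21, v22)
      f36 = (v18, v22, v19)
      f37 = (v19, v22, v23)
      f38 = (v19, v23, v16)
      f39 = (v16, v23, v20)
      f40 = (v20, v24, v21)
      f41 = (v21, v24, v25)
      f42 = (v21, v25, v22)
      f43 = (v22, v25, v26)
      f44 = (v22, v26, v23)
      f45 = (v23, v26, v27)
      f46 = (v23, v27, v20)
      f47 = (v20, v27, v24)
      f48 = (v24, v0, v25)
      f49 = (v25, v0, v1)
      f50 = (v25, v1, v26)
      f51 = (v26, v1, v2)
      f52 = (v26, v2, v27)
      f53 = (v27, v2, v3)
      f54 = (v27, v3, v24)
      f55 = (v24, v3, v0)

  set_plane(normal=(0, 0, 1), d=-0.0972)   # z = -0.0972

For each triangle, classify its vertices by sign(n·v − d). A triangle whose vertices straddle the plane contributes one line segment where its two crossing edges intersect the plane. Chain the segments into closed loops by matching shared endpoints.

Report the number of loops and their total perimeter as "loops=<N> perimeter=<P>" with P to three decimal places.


Straddling triangles (28 of 56):
  (v2,v6,v3) [++-] → (0.928869, 0.723318, -0.0972)–(1.2772, 0, -0.0972)  len=0.8028
  (v3,v6,v7) [-+-] → (0.928869, 0.723318, -0.0972)–(0.79631, 0.998589, -0.0972)  len=0.3055
  (v3,v7,v0) [--+] → (1.85024, 0.27527, -0.0972)–(1.9828, 0, -0.0972)  len=0.3055
  (v0,v7,v4) [+-+] → (1.85024, 0.27527, -0.0972)–(1.23629, 1.55021, -0.0972)  len=1.4151
  (v6,v10,v7) [++-] → (0.0136424, 1.17718, -0.0972)–(0.79631, 0.998589, -0.0972)  len=0.8028
  (v7,v10,v11) [-+-] → (0.0136424, 1.17718, -0.0972)–(-0.284222, 1.24516, -0.0972)  len=0.3055
  (v7,v11,v4) [--+] → (0.938426, 1.61819, -0.0972)–(1.23629, 1.55021, -0.0972)  len=0.3055
  (v4,v11,v8) [+-+] → (0.938426, 1.61819, -0.0972)–(-0.441178, 1.93312, -0.0972)  len=1.4151
  (v10,v14,v11) [++-] → (-0.911814, 0.744654, -0.0972)–(-0.284222, 1.24516, -0.0972)  len=0.8027
  (v11,v14,v15) [-+-] → (-0.911814, 0.744654, -0.0972)–(-1.15069, 0.554163, -0.0972)  len=0.3055
  (v11,v15,v8) [--+] → (-0.680053, 1.74263, -0.0972)–(-0.441178, 1.93312, -0.0972)  len=0.3055
  (v8,v15,v12) [+-+] → (-0.680053, 1.74263, -0.0972)–(-1.78643, 0.860315, -0.0972)  len=1.4151
  (v14,v18,v15) [++-] → (-1.15069, -0.248653, -0.0972)–(-1.15069, 0.554163, -0.0972)  len=0.8028
  (v15,v18,v19) [-+-] → (-1.15069, -0.248653, -0.0972)–(-1.15069, -0.554163, -0.0972)  len=0.3055
  (v15,v19,v12) [--+] → (-1.78643, 0.554805, -0.0972)–(-1.78643, 0.860315, -0.0972)  len=0.3055
  (v12,v19,v16) [+-+] → (-1.78643, 0.554805, -0.0972)–(-1.78643, -0.860315, -0.0972)  len=1.4151
  (v18,v22,v19) [++-] → (-0.523096, -1.05467, -0.0972)–(-1.15069, -0.554163, -0.0972)  len=0.8027
  (v19,v22,v23) [-+-] → (-0.523096, -1.05467, -0.0972)–(-0.284222, -1.24516, -0.0972)  len=0.3055
  (v19,v23,v16) [--+] → (-1.54756, -1.05081, -0.0972)–(-1.78643, -0.860315, -0.0972)  len=0.3055
  (v16,v23,v20) [+-+] → (-1.54756, -1.05081, -0.0972)–(-0.441178, -1.93312, -0.0972)  len=1.4151
  (v22,v26,v23) [++-] → (0.498446, -1.06656, -0.0972)–(-0.284222, -1.24516, -0.0972)  len=0.8028
  (v23,v26,v27) [-+-] → (0.498446, -1.06656, -0.0972)–(0.79631, -0.998589, -0.0972)  len=0.3055
  (v23,v27,v20) [--+] → (-0.143314, -1.86514, -0.0972)–(-0.441178, -1.93312, -0.0972)  len=0.3055
  (v20,v27,v24) [+-+] → (-0.143314, -1.86514, -0.0972)–(1.23629, -1.55021, -0.0972)  len=1.4151
  (v26,v2,v27) [++-] → (1.14464, -0.27527, -0.0972)–(0.79631, -0.998589, -0.0972)  len=0.8028
  (v27,v2,v3) [-+-] → (1.14464, -0.27527, -0.0972)–(1.2772, 0, -0.0972)  len=0.3055
  (v27,v3,v24) [--+] → (1.36885, -1.27494, -0.0972)–(1.23629, -1.55021, -0.0972)  len=0.3055
  (v24,v3,v0) [+-+] → (1.36885, -1.27494, -0.0972)–(1.9828, 0, -0.0972)  len=1.4151

Chained into 2 loop(s):
  loop 1: 14 segments, perimeter = 7.7582
  loop 2: 14 segments, perimeter = 12.0443
Total perimeter = 19.802

loops=2 perimeter=19.802
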